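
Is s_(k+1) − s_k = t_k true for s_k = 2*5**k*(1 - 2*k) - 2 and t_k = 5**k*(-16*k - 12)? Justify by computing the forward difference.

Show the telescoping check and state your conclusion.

valid (s_(k+1) − s_k reduces to t_k)

s_(k+1) = 2*5**(k + 1)*(-2*k - 1) - 2
s_(k+1) − s_k = 5**k*(-16*k - 12)
(s_(k+1) − s_k) − t_k = 0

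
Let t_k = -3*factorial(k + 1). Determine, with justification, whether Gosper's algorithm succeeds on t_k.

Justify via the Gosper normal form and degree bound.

Compute t_(k+1)/t_k: get k + 2.
Normal form (A,B,C) = (k + 2, 1, 1).
f must satisfy (k + 2)·f(k+1) − (1)·f(k) = 1.
deg f ≤ -1 (via 1,0,0).
d = -1 < 0 ⇒ no nonzero polynomial f; not summable.

No — negative degree bound, so no certificate f.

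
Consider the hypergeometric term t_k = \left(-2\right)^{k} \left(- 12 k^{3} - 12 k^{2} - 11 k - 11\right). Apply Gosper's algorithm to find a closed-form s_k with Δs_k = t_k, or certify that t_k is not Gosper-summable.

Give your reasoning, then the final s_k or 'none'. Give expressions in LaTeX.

The ratio is 2*(-12*k**3 - 48*k**2 - 71*k - 46)/(12*k**3 + 12*k**2 + 11*k + 11).
So A=-2 and B=1, with C=k**3 + k**2 + 11*k/12 + 11/12.
f must satisfy (-2)·f(k+1) − (1)·f(k) = k**3 + k**2 + 11*k/12 + 11/12.
Degrees (0,0,3) ⇒ d ≤ 3.
Solve for f: f(k) = -(4*k**3 - 4*k**2 + k + 3)/12 (degree 3 ≤ 3).
Then R = B(k−1)f/C = -(4*k**3 - 4*k**2 + k + 3)/((k + 1)*(12*k**2 + 11)), so s_k = R(k)·t_k = (-2)**k*(4*k**3 - 4*k**2 + k + 3).
Δs = (-2)**k*(-12*k**3 - 12*k**2 - 11*k - 11), as required.

s_k = \left(-2\right)^{k} \left(4 k^{3} - 4 k^{2} + k + 3\right)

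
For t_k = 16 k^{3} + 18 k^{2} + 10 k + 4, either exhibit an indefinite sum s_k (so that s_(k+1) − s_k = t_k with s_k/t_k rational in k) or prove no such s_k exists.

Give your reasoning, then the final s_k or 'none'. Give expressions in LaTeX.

t_(k+1)/t_k = (8*k**3 + 33*k**2 + 47*k + 24)/(8*k**3 + 9*k**2 + 5*k + 2).
A = 1, B = 1, C = k**3 + 9*k**2/8 + 5*k/8 + 1/4.
Need (1)·f(k+1) − (1)·f(k) = k**3 + 9*k**2/8 + 5*k/8 + 1/4.
Bound: deg f ≤ 4.
Match coefficients ⇒ f(k) = k*(2*k**3 - k**2 + 1)/8.
So s_k = (B(k−1)f/C)·t_k = (k*(2*k**3 - k**2 + 1)/(8*k**3 + 9*k**2 + 5*k + 2))·t_k = 2*k*(2*k**3 - k**2 + 1).
s_(k+1) − s_k = 16*k**3 + 18*k**2 + 10*k + 4 = t_k.

s_k = 2 k \left(2 k^{3} - k^{2} + 1\right)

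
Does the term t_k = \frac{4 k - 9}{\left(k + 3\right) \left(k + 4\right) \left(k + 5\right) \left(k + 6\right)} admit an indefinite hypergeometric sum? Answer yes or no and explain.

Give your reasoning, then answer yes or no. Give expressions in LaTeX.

Yes. s_k = \frac{k \left(- k^{2} - 12 k - 167\right)}{60 \left(k + 3\right) \left(k + 4\right) \left(k + 5\right)}.

Step 1: r(k) = (k + 3)*(4*k - 5)/((k + 7)*(4*k - 9)).
Gosper form: A/B · C(k+1)/C(k) with A=k + 3, B=k + 7, C=k - 9/4.
Need (k + 3)·f(k+1) − (k + 6)·f(k) = k - 9/4.
d = 3 from the (1,1,1) case.
Match coefficients ⇒ f(k) = -k*(k**2 + 12*k + 167)/240.
So s_k = (B(k−1)f/C)·t_k = (-k*(k + 6)*(k**2 + 12*k + 167)/(60*(4*k - 9)))·t_k = k*(-k**2 - 12*k - 167)/(60*(k + 3)*(k + 4)*(k + 5)).
Check: Δs_k = (4*k - 9)/(k**4 + 18*k**3 + 119*k**2 + 342*k + 360). ✓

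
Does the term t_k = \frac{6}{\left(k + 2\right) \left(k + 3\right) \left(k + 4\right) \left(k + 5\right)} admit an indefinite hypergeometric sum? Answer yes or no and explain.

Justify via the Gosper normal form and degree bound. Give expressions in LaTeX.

t_(k+1)/t_k = (k + 2)/(k + 6).
Take A(k)=k + 2, B(k)=k + 6, C(k)=1.
Set up (k + 2)·f(k+1) − (k + 5)·f(k) − (1) = 0.
deg f ≤ 3 (via 1,1,0).
Coefficient equations give f(k) = k*(k**2 + 9*k + 26)/72.
Then R = B(k−1)f/C = k*(k + 5)*(k**2 + 9*k + 26)/72, so s_k = R(k)·t_k = k*(k**2 + 9*k + 26)/(12*(k + 2)*(k + 3)*(k + 4)).
Δs = 6/(k**4 + 14*k**3 + 71*k**2 + 154*k + 120), as required.

Yes. s_k = \frac{k \left(k^{2} + 9 k + 26\right)}{12 \left(k + 2\right) \left(k + 3\right) \left(k + 4\right)}.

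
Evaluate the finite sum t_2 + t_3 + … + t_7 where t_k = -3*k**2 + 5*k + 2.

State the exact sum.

Σ = -270

Compute t_(k+1)/t_k: get (3*k**2 + k - 4)/(3*k**2 - 5*k - 2).
Gosper form: A/B · C(k+1)/C(k) with A=1, B=1, C=k**2 - 5*k/3 - 2/3.
f must satisfy (1)·f(k+1) − (1)·f(k) = k**2 - 5*k/3 - 2/3.
Degrees (0,0,2) ⇒ d ≤ 3.
Match coefficients ⇒ f(k) = k*(k**2 - 4*k + 1)/3.
Then R = B(k−1)f/C = k*(k**2 - 4*k + 1)/((k - 2)*(3*k + 1)), so s_k = R(k)·t_k = k*(-k**2 + 4*k - 1).
s_(k+1) − s_k = -3*k**2 + 5*k + 2 = t_k.
Telescoping: Σ = s_(8) − s_(2) = -264 − (6) = -270.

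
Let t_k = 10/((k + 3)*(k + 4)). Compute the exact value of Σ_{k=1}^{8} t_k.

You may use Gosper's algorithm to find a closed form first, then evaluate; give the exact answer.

Compute t_(k+1)/t_k: get (k + 3)/(k + 5).
A = k + 3, B = k + 5, C = 1.
Need (k + 3)·f(k+1) − (k + 4)·f(k) = 1.
Bound: deg f ≤ 1.
Solving with deg f ≤ 1: f(k) = k/3.
Get s_k = R·t_k = 10*k/(3*(k + 3)) with R(k) = B(k−1)f(k)/C(k) = k*(k + 4)/3.
s_(k+1) − s_k = 10/(k**2 + 7*k + 12) = t_k.
Σ_(k=1)^(8) t_k = s_(9) − s_(1) = 5/2 − (5/6) = 5/3.

Σ = 5/3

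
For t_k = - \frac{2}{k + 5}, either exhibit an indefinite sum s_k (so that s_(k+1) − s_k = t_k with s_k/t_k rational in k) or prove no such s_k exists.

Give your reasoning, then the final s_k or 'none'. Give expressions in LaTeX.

t_(k+1)/t_k = (k + 5)/(k + 6).
So A=k + 5 and B=k + 6, with C=1.
Solve (k + 5)·f(k+1) − (k + 5)·f(k) = 1.
From deg A=1, deg B=1, deg C=0: d=0.
f = c0 ⇒ A·f(k+1) − B(k−1)·f(k) − C = -1. The system {-1 = 0} is inconsistent; no antidifference.

none (Gosper's algorithm certifies no s_k)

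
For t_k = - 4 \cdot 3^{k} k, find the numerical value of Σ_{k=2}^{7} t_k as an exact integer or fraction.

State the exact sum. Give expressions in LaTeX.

Ratio r(k) = 3 + 3/k.
So A=3 and B=1, with C=k.
f must satisfy (3)·f(k+1) − (1)·f(k) = k.
Bound: deg f ≤ 1.
Solving with deg f ≤ 1: f(k) = (2*k - 3)/4.
R(k) = B(k−1)·f(k)/C(k) = (2*k - 3)/(4*k); s_k = R·t_k = 3**k*(3 - 2*k).
Δs = -4*3**k*k, as required.
Telescoping: Σ = s_(8) − s_(2) = -85293 − (-9) = -85284.

Σ = -85284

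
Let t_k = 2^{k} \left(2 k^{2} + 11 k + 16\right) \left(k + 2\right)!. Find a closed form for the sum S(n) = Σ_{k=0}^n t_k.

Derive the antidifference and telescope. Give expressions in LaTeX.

r(k) = 2*(2*k**3 + 21*k**2 + 74*k + 87)/(2*k**2 + 11*k + 16) after simplifying.
So A=2*k + 6 and B=1, with C=k**2 + 11*k/2 + 8.
Key eq: (2*k + 6)·f(k+1) = (1)·f(k) + (k**2 + 11*k/2 + 8).
Bound: deg f ≤ 1.
A polynomial solution: f(k) = (k + 2)/2.
Get s_k = R·t_k = 2**k*(k + 2)*factorial(k + 2) with R(k) = B(k−1)f(k)/C(k) = (k + 2)/(2*k**2 + 11*k + 16).
Δs = 2**k*(2*k**2 + 11*k + 16)*factorial(k + 2), as required.
Telescope: S(n) = s_(n+1) − s_(0) = 2**(n + 1)*(n + 3)*factorial(n + 3) − (4) = 2*2**n*n*factorial(n + 3) + 6*2**n*factorial(n + 3) - 4.

S(n) = 2 \cdot 2^{n} n \left(n + 3\right)! + 6 \cdot 2^{n} \left(n + 3\right)! - 4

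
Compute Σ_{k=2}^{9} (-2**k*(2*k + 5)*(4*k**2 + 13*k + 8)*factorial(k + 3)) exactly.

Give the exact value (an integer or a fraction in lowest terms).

t_(k+1)/t_k = 2*(8*k**4 + 102*k**3 + 477*k**2 + 963*k + 700)/(8*k**3 + 46*k**2 + 81*k + 40).
Normal form (A,B,C) = (2*k + 8, 1, k**3 + 23*k**2/4 + 81*k/8 + 5).
f must satisfy (2*k + 8)·f(k+1) − (1)·f(k) = k**3 + 23*k**2/4 + 81*k/8 + 5.
Bound: deg f ≤ 2.
Coefficient equations give f(k) = k*(4*k + 1)/8.
Certificate R = B(k−1)f/C = k*(4*k + 1)/((2*k + 5)*(4*k**2 + 13*k + 8)) gives s_k = -2**k*k*(4*k + 1)*factorial(k + 3).
s_(k+1) − s_k = -2**k*(2*k + 5)*(4*k**2 + 13*k + 8)*factorial(k + 3) = t_k.
Telescoping: Σ = s_(10) − s_(2) = -2614352412672000 − (-8640) = -2614352412663360.

Σ = -2614352412663360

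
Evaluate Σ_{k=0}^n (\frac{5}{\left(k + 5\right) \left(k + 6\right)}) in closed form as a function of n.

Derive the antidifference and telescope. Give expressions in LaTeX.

S(n) = \frac{n + 1}{n + 6}

The ratio is (k + 5)/(k + 7).
Take A(k)=k + 5, B(k)=k + 7, C(k)=1.
Solve (k + 5)·f(k+1) − (k + 6)·f(k) = 1.
Degrees (1,1,0) ⇒ d ≤ 1.
Match coefficients ⇒ f(k) = k/5.
Get s_k = R·t_k = k/(k + 5) with R(k) = B(k−1)f(k)/C(k) = k*(k + 6)/5.
Check: Δs_k = 5/(k**2 + 11*k + 30). ✓
Σ_(k=0)^n t_k = s_(n+1) − s_(0) = ((n + 1)/(n + 6)) − (0), i.e. (n + 1)/(n + 6).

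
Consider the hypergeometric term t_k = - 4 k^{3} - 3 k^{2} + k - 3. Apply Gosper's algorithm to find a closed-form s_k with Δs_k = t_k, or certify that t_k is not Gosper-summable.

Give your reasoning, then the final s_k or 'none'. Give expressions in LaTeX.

Compute t_(k+1)/t_k: get (4*k**3 + 15*k**2 + 17*k + 9)/(4*k**3 + 3*k**2 - k + 3).
So A=1 and B=1, with C=k**3 + 3*k**2/4 - k/4 + 3/4.
Set up (1)·f(k+1) − (1)·f(k) − (k**3 + 3*k**2/4 - k/4 + 3/4) = 0.
d = 4 from the (0,0,3) case.
Solving with deg f ≤ 4: f(k) = k*(k**3 - k**2 - k + 4)/4.
R(k) = B(k−1)·f(k)/C(k) = k*(k**3 - k**2 - k + 4)/(4*k**3 + 3*k**2 - k + 3); s_k = R·t_k = k*(-k**3 + k**2 + k - 4).
s_(k+1) − s_k = -4*k**3 - 3*k**2 + k - 3 = t_k.

s_k = k \left(- k^{3} + k^{2} + k - 4\right)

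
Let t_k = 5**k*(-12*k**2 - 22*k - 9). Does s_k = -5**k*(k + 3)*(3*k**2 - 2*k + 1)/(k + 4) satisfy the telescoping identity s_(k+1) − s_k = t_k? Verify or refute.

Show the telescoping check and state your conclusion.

Invalid: residual 5**k*(12*k**3 + 67*k**2 + 99*k + 35)/(k**2 + 9*k + 20) ≠ 0.

s_(k+1) = 5**(k + 1)*(k + 4)*(2*k - 3*(k + 1)**2 + 1)/(k + 5)
s_(k+1) − s_k = 5**k*(-12*k**4 - 118*k**3 - 380*k**2 - 422*k - 145)/(k**2 + 9*k + 20)
(s_(k+1) − s_k) − t_k = 5**k*(12*k**3 + 67*k**2 + 99*k + 35)/(k**2 + 9*k + 20)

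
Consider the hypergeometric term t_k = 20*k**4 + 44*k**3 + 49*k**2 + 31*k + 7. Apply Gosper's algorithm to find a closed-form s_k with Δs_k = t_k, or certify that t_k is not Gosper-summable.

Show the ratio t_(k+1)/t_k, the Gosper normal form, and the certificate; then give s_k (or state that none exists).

Ratio r(k) = (20*k**4 + 124*k**3 + 301*k**2 + 341*k + 151)/(20*k**4 + 44*k**3 + 49*k**2 + 31*k + 7).
So A=1 and B=1, with C=k**4 + 11*k**3/5 + 49*k**2/20 + 31*k/20 + 7/20.
Solve (1)·f(k+1) − (1)·f(k) = k**4 + 11*k**3/5 + 49*k**2/20 + 31*k/20 + 7/20.
deg f ≤ 5 (via 0,0,4).
Solve for f: f(k) = k*(4*k**4 + k**3 + k**2 + 2*k - 1)/20 (degree 5 ≤ 5).
So s_k = (B(k−1)f/C)·t_k = (k*(4*k**4 + k**3 + k**2 + 2*k - 1)/(20*k**4 + 44*k**3 + 49*k**2 + 31*k + 7))·t_k = k*(4*k**4 + k**3 + k**2 + 2*k - 1).
s_(k+1) − s_k = 20*k**4 + 44*k**3 + 49*k**2 + 31*k + 7 = t_k.

s_k = k*(4*k**4 + k**3 + k**2 + 2*k - 1)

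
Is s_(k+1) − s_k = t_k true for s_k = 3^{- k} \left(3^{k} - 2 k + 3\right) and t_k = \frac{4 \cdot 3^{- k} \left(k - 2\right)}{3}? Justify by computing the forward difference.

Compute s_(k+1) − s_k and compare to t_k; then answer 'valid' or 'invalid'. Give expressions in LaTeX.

valid (s_(k+1) − s_k reduces to t_k)

s_(k+1) = (3*3**k - 2*k + 1)/(3*3**k)
s_(k+1) − s_k = 4*(k - 2)/(3*3**k)
(s_(k+1) − s_k) − t_k = 0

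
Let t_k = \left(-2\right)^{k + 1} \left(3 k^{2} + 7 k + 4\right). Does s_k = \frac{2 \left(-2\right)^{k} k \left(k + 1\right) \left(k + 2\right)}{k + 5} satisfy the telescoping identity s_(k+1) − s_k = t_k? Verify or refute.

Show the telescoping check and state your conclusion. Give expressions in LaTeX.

s_(k+1) = -(-2)**(k + 2)*(k + 1)*(k + 2)*(k + 3)/(k + 6)
s_(k+1) − s_k = 2*(-2)**k*(k + 1)*(k + 2)*(-k*(k + 6) - 2*(k + 3)*(k + 5))/((k + 5)*(k + 6))
(s_(k+1) − s_k) − t_k = 6*(-2)**k*(3*k**3 + 23*k**2 + 40*k + 20)/(k**2 + 11*k + 30)

Invalid: residual \frac{6 \left(-2\right)^{k} \left(3 k^{3} + 23 k^{2} + 40 k + 20\right)}{k^{2} + 11 k + 30} ≠ 0.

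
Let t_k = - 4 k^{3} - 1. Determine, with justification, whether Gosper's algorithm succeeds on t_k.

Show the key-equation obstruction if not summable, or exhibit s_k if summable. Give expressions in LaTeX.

Yes. s_k = k \left(- k^{3} + 2 k^{2} - k - 1\right).

Compute t_(k+1)/t_k: get (4*(k + 1)**3 + 1)/(4*k**3 + 1).
A = 1, B = 1, C = k**3 + 1/4.
Need (1)·f(k+1) − (1)·f(k) = k**3 + 1/4.
Bound: deg f ≤ 4.
A polynomial solution: f(k) = k*(k**3 - 2*k**2 + k + 1)/4.
R(k) = B(k−1)·f(k)/C(k) = k*(k**3 - 2*k**2 + k + 1)/(4*k**3 + 1); s_k = R·t_k = k*(-k**3 + 2*k**2 - k - 1).
Verify: -4*k**3 - 1 matches t_k.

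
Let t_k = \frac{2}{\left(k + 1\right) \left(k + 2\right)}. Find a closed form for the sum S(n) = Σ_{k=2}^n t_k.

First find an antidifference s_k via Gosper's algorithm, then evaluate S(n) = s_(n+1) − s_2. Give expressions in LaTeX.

S(n) = \frac{2 \left(n - 1\right)}{3 \left(n + 2\right)}

t_(k+1)/t_k = (k + 1)/(k + 3).
Normal form (A,B,C) = (k + 1, k + 3, 1).
Solve (k + 1)·f(k+1) − (k + 2)·f(k) = 1.
d = 1 from the (1,1,0) case.
Solve for f: f(k) = k (degree 1 ≤ 1).
R(k) = B(k−1)·f(k)/C(k) = k*(k + 2); s_k = R·t_k = 2*k/(k + 1).
Verify: 2/(k**2 + 3*k + 2) matches t_k.
Σ_(k=2)^n t_k = s_(n+1) − s_(2) = (2*(n + 1)/(n + 2)) − (4/3), i.e. 2*(n - 1)/(3*(n + 2)).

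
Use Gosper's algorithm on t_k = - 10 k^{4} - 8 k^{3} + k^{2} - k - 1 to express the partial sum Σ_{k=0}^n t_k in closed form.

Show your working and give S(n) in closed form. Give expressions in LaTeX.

Ratio r(k) = (10*k**4 + 48*k**3 + 83*k**2 + 63*k + 19)/(10*k**4 + 8*k**3 - k**2 + k + 1).
Gosper form: A/B · C(k+1)/C(k) with A=1, B=1, C=k**4 + 4*k**3/5 - k**2/10 + k/10 + 1/10.
Need (1)·f(k+1) − (1)·f(k) = k**4 + 4*k**3/5 - k**2/10 + k/10 + 1/10.
From deg A=0, deg B=0, deg C=4: d=5.
Solving with deg f ≤ 5: f(k) = k**2*(2*k**3 - 3*k**2 - k + 3)/10.
Certificate R = B(k−1)f/C = k**2*(2*k**3 - 3*k**2 - k + 3)/(10*k**4 + 8*k**3 - k**2 + k + 1) gives s_k = k**2*(-2*k**3 + 3*k**2 + k - 3).
Verify: -10*k**4 - 8*k**3 + k**2 - k - 1 matches t_k.
Evaluate: s_(n+1) = -2*n**5 - 7*n**4 - 7*n**3 - 2*n**2 - n - 1; subtract s_(0) = 0 ⇒ S(n) = -2*n**5 - 7*n**4 - 7*n**3 - 2*n**2 - n - 1.

S(n) = - 2 n^{5} - 7 n^{4} - 7 n^{3} - 2 n^{2} - n - 1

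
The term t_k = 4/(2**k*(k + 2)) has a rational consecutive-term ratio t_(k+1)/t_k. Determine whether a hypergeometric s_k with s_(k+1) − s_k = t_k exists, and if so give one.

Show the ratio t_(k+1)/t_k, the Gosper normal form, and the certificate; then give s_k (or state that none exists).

not Gosper-summable; s_k does not exist

Compute t_(k+1)/t_k: get (k + 2)/(2*(k + 3)).
Factor: A=k/2 + 1; B=k + 3; C=1.
Solve (k/2 + 1)·f(k+1) − (k + 2)·f(k) = 1.
From deg A=1, deg B=1, deg C=0: d=-1.
Bound -1 < 0, so the key equation has no polynomial solution.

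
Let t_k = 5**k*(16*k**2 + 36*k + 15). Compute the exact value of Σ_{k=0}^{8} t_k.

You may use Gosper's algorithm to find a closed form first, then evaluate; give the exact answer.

Σ = 615234375

Ratio r(k) = 5*(16*k**2 + 68*k + 67)/(16*k**2 + 36*k + 15).
Normal form (A,B,C) = (5, 1, k**2 + 9*k/4 + 15/16).
Need (5)·f(k+1) − (1)·f(k) = k**2 + 9*k/4 + 15/16.
Degrees (0,0,2) ⇒ d ≤ 2.
A polynomial solution: f(k) = k*(4*k - 1)/16.
Get s_k = R·t_k = 5**k*k*(4*k - 1) with R(k) = B(k−1)f(k)/C(k) = k*(4*k - 1)/(16*k**2 + 36*k + 15).
Check: Δs_k = 5**k*(16*k**2 + 36*k + 15). ✓
Sum = s_(9) − s_(0); s_(9) = 615234375, s_(0) = 0 ⇒ 615234375.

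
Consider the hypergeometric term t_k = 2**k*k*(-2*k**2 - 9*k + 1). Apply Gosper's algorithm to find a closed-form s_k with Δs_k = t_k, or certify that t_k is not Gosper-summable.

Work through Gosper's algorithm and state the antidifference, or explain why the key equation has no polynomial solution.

s_k = 2**k*(-2*k**3 + 3*k**2 + k - 4)

Ratio r(k) = 2*(2*k**3 + 15*k**2 + 23*k + 10)/(k*(2*k**2 + 9*k - 1)).
Gosper form: A/B · C(k+1)/C(k) with A=2, B=1, C=k**3 + 9*k**2/2 - k/2.
f must satisfy (2)·f(k+1) − (1)·f(k) = k**3 + 9*k**2/2 - k/2.
From deg A=0, deg B=0, deg C=3: d=3.
A polynomial solution: f(k) = (k + 1)*(2*k**2 - 5*k + 4)/2.
Get s_k = R·t_k = 2**k*(-2*k**3 + 3*k**2 + k - 4) with R(k) = B(k−1)f(k)/C(k) = (k + 1)*(2*k**2 - 5*k + 4)/(k*(2*k**2 + 9*k - 1)).
Check: Δs_k = 2**k*k*(-2*k**2 - 9*k + 1). ✓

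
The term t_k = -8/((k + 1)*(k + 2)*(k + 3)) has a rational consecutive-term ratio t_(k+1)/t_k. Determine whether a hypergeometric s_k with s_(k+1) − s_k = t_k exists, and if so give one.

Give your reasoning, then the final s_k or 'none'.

s_k = 2*k*(-k - 3)/((k + 1)*(k + 2))

The ratio is (k + 1)/(k + 4).
Factor: A=k + 1; B=k + 4; C=1.
f must satisfy (k + 1)·f(k+1) − (k + 3)·f(k) = 1.
d = 2 from the (1,1,0) case.
Solve for f: f(k) = k*(k + 3)/4 (degree 2 ≤ 2).
Get s_k = R·t_k = 2*k*(-k - 3)/((k + 1)*(k + 2)) with R(k) = B(k−1)f(k)/C(k) = k*(k + 3)**2/4.
Δs = -8/(k**3 + 6*k**2 + 11*k + 6), as required.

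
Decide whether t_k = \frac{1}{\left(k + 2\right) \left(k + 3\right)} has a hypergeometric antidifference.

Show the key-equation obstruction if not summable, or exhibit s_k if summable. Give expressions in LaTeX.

Yes. s_k = \frac{k}{2 \left(k + 2\right)}.

r(k) = (k + 2)/(k + 4) after simplifying.
So A=k + 2 and B=k + 4, with C=1.
Key eq: (k + 2)·f(k+1) = (k + 3)·f(k) + (1).
Bound: deg f ≤ 1.
Coefficient equations give f(k) = k/2.
Certificate R = B(k−1)f/C = k*(k + 3)/2 gives s_k = k/(2*(k + 2)).
Verify: 1/(k**2 + 5*k + 6) matches t_k.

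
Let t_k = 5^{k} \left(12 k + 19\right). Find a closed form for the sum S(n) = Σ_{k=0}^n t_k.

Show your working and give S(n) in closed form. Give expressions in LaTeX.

S(n) = 15 \cdot 5^{n} n + 20 \cdot 5^{n} - 1

r(k) = 5*(12*k + 31)/(12*k + 19) after simplifying.
Factor: A=5; B=1; C=k + 19/12.
Solve (5)·f(k+1) − (1)·f(k) = k + 19/12.
Degrees (0,0,1) ⇒ d ≤ 1.
Solving with deg f ≤ 1: f(k) = (3*k + 1)/12.
Then R = B(k−1)f/C = (3*k + 1)/(12*k + 19), so s_k = R(k)·t_k = 5**k*(3*k + 1).
Check: Δs_k = 5**k*(12*k + 19). ✓
Σ_(k=0)^n t_k = s_(n+1) − s_(0) = (5**(n + 1)*(3*n + 4)) − (1), i.e. 15*5**n*n + 20*5**n - 1.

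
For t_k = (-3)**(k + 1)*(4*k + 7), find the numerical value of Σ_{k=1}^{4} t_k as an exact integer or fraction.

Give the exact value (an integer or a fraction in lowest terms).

Compute t_(k+1)/t_k: get 3*(-4*k - 11)/(4*k + 7).
Take A(k)=-3, B(k)=1, C(k)=k + 7/4.
f must satisfy (-3)·f(k+1) − (1)·f(k) = k + 7/4.
Degrees (0,0,1) ⇒ d ≤ 1.
Coefficient equations give f(k) = -(k + 1)/4.
Certificate R = B(k−1)f/C = -(k + 1)/(4*k + 7) gives s_k = 3*(-3)**k*(k + 1).
Verify: (-3)**(k + 1)*(4*k + 7) matches t_k.
Sum = s_(5) − s_(1); s_(5) = -4374, s_(1) = -18 ⇒ -4356.

Σ = -4356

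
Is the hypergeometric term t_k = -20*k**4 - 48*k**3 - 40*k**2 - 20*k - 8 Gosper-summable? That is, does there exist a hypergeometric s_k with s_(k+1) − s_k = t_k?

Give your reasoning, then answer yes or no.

Yes. s_k = 2*k*(-2*k**4 - k**3 + 2*k**2 - k - 2).

The ratio is (5*k**4 + 32*k**3 + 76*k**2 + 81*k + 34)/(5*k**4 + 12*k**3 + 10*k**2 + 5*k + 2).
Take A(k)=1, B(k)=1, C(k)=k**4 + 12*k**3/5 + 2*k**2 + k + 2/5.
Set up (1)·f(k+1) − (1)·f(k) − (k**4 + 12*k**3/5 + 2*k**2 + k + 2/5) = 0.
From deg A=0, deg B=0, deg C=4: d=5.
Coefficient equations give f(k) = k*(k + 1)**2*(2*k**2 - 3*k + 2)/10.
Get s_k = R·t_k = 2*k*(-2*k**4 - k**3 + 2*k**2 - k - 2) with R(k) = B(k−1)f(k)/C(k) = k*(k + 1)*(2*k**2 - 3*k + 2)/(2*(5*k**3 + 7*k**2 + 3*k + 2)).
Δs = -20*k**4 - 48*k**3 - 40*k**2 - 20*k - 8, as required.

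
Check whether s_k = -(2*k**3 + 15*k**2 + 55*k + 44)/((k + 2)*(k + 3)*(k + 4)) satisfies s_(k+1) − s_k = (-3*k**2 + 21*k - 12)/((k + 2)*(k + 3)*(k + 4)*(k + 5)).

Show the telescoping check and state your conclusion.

s_(k+1) = (-55*k - 2*(k + 1)**3 - 15*(k + 1)**2 - 99)/((k + 3)*(k + 4)*(k + 5))
s_(k+1) − s_k = 3*(-k**2 + 7*k - 4)/(k**4 + 14*k**3 + 71*k**2 + 154*k + 120)
(s_(k+1) − s_k) − t_k = 0

valid (s_(k+1) − s_k reduces to t_k)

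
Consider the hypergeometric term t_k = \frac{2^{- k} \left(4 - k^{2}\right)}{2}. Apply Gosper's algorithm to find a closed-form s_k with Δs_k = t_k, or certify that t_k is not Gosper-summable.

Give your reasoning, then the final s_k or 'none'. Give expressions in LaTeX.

t_(k+1)/t_k = ((k + 1)**2 - 4)/(2*(k**2 - 4)).
A = 1/2, B = 1, C = k**2 - 4.
Set up (1/2)·f(k+1) − (1)·f(k) − (k**2 - 4) = 0.
deg f ≤ 2 (via 0,0,2).
Match coefficients ⇒ f(k) = -2*(k**2 + 2*k - 1).
R(k) = B(k−1)·f(k)/C(k) = -2*(k**2 + 2*k - 1)/((k - 2)*(k + 2)); s_k = R·t_k = (k**2 + 2*k - 1)/2**k.
s_(k+1) − s_k = (4 - k**2)/(2*2**k) = t_k.

s_k = 2^{- k} \left(k^{2} + 2 k - 1\right)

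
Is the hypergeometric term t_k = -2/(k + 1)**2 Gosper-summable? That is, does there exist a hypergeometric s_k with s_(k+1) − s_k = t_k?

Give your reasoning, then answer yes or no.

The ratio is (k + 1)**2/(k + 2)**2.
So A=k**2 + 2*k + 1 and B=k**2 + 4*k + 4, with C=1.
Solve (k**2 + 2*k + 1)·f(k+1) − (k**2 + 2*k + 1)·f(k) = 1.
Bound: deg f ≤ 0.
Write f(k) = c0. Then LHS − RHS = -1, requiring -1 = 0: contradictory. No certificate.

No. Not Gosper-summable.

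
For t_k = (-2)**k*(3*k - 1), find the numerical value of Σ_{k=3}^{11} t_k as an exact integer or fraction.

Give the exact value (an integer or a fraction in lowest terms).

Step 1: r(k) = 2*(-3*k - 2)/(3*k - 1).
A = -2, B = 1, C = k - 1/3.
Set up (-2)·f(k+1) − (1)·f(k) − (k - 1/3) = 0.
Degrees (0,0,1) ⇒ d ≤ 1.
Coefficient equations give f(k) = -(k - 1)/3.
R(k) = B(k−1)·f(k)/C(k) = -(k - 1)/(3*k - 1); s_k = R·t_k = (-2)**k*(1 - k).
Verify: (-2)**k*(3*k - 1) matches t_k.
Sum = s_(12) − s_(3); s_(12) = -45056, s_(3) = 16 ⇒ -45072.

Σ = -45072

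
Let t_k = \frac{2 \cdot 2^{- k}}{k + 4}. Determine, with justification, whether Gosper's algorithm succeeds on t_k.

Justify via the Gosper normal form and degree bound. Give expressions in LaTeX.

t_(k+1)/t_k = (k + 4)/(2*(k + 5)).
Gosper form: A/B · C(k+1)/C(k) with A=k/2 + 2, B=k + 5, C=1.
Solve (k/2 + 2)·f(k+1) − (k + 4)·f(k) = 1.
From deg A=1, deg B=1, deg C=0: d=-1.
Negative degree bound (-1): no f exists, t_k not Gosper-summable.

No — negative degree bound, so no certificate f.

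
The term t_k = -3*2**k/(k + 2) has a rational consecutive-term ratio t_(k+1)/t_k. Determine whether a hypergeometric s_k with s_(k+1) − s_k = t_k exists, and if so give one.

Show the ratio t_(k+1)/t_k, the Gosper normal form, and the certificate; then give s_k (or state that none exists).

not Gosper-summable; s_k does not exist

Step 1: r(k) = 2*(k + 2)/(k + 3).
Gosper form: A/B · C(k+1)/C(k) with A=2*k + 4, B=k + 3, C=1.
Solve (2*k + 4)·f(k+1) − (k + 2)·f(k) = 1.
Bound: deg f ≤ -1.
d = -1 < 0 ⇒ no nonzero polynomial f; not summable.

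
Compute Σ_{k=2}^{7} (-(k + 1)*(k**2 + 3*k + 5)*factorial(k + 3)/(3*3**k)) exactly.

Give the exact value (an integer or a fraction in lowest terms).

Step 1: r(k) = (k + 2)*(k + 4)*(3*k + (k + 1)**2 + 8)/(3*(k + 1)*(k**2 + 3*k + 5)).
Take A(k)=k/3 + 4/3, B(k)=1, C(k)=k**3 + 4*k**2 + 8*k + 5.
f must satisfy (k/3 + 4/3)·f(k+1) − (1)·f(k) = k**3 + 4*k**2 + 8*k + 5.
d = 2 from the (1,0,3) case.
Solving with deg f ≤ 2: f(k) = 3*(k**2 + k - 3).
R(k) = B(k−1)·f(k)/C(k) = 3*(k**2 + k - 3)/((k + 1)*(k**2 + 3*k + 5)); s_k = R·t_k = -(k**2 + k - 3)*factorial(k + 3)/3**k.
Δs = -(k + 1)*(k**2 + 3*k + 5)*factorial(k + 3)/(3*3**k), as required.
Σ_(k=2)^(7) t_k = s_(8) − s_(2) = -11334400/27 − (-40) = -11333320/27.

Σ = -11333320/27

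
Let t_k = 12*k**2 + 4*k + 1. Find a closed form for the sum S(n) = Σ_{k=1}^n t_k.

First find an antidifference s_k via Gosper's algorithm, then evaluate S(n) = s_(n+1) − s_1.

Ratio r(k) = (12*k**2 + 28*k + 17)/(12*k**2 + 4*k + 1).
A = 1, B = 1, C = k**2 + k/3 + 1/12.
Need (1)·f(k+1) − (1)·f(k) = k**2 + k/3 + 1/12.
d = 3 from the (0,0,2) case.
Match coefficients ⇒ f(k) = k*(2*k - 1)**2/12.
R(k) = B(k−1)·f(k)/C(k) = k*(2*k - 1)**2/(12*k**2 + 4*k + 1); s_k = R·t_k = k*(4*k**2 - 4*k + 1).
Check: Δs_k = 12*k**2 + 4*k + 1. ✓
Telescope: S(n) = s_(n+1) − s_(1) = 4*n**3 + 8*n**2 + 5*n + 1 − (1) = n*(4*n**2 + 8*n + 5).

S(n) = n*(4*n**2 + 8*n + 5)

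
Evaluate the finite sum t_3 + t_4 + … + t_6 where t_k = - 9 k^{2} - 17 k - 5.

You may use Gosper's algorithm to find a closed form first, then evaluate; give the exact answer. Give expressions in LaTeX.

t_(k+1)/t_k = (9*k**2 + 35*k + 31)/(9*k**2 + 17*k + 5).
A = 1, B = 1, C = k**2 + 17*k/9 + 5/9.
f must satisfy (1)·f(k+1) − (1)·f(k) = k**2 + 17*k/9 + 5/9.
deg f ≤ 3 (via 0,0,2).
Coefficient equations give f(k) = k*(3*k**2 + 4*k - 2)/9.
Certificate R = B(k−1)f/C = k*(3*k**2 + 4*k - 2)/(9*k**2 + 17*k + 5) gives s_k = k*(-3*k**2 - 4*k + 2).
s_(k+1) − s_k = -9*k**2 - 17*k - 5 = t_k.
Sum = s_(7) − s_(3); s_(7) = -1211, s_(3) = -111 ⇒ -1100.

Σ = -1100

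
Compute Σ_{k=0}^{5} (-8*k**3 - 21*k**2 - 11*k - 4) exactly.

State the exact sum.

Σ = -3144

Compute t_(k+1)/t_k: get (8*k**3 + 45*k**2 + 77*k + 44)/(8*k**3 + 21*k**2 + 11*k + 4).
Gosper form: A/B · C(k+1)/C(k) with A=1, B=1, C=k**3 + 21*k**2/8 + 11*k/8 + 1/2.
Key eq: (1)·f(k+1) = (1)·f(k) + (k**3 + 21*k**2/8 + 11*k/8 + 1/2).
Bound: deg f ≤ 4.
Solving with deg f ≤ 4: f(k) = k*(2*k**3 + 3*k**2 - 3*k + 2)/8.
Then R = B(k−1)f/C = k*(2*k**3 + 3*k**2 - 3*k + 2)/(8*k**3 + 21*k**2 + 11*k + 4), so s_k = R(k)·t_k = k*(-2*k**3 - 3*k**2 + 3*k - 2).
Δs = -8*k**3 - 21*k**2 - 11*k - 4, as required.
Σ_(k=0)^(5) t_k = s_(6) − s_(0) = -3144 − (0) = -3144.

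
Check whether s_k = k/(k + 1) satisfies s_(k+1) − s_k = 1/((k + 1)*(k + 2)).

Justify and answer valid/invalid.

s_(k+1) = (k + 1)/(k + 2)
s_(k+1) − s_k = 1/(k**2 + 3*k + 2)
(s_(k+1) − s_k) − t_k = 0

Valid: the claim telescopes to t_k.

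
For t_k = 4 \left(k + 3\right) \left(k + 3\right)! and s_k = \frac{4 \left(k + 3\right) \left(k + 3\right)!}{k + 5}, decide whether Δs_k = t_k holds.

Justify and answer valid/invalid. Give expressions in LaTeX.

s_(k+1) = 4*(k + 4)*factorial(k + 4)/(k + 6)
s_(k+1) − s_k = 4*(k**3 + 12*k**2 + 47*k + 62)*factorial(k + 3)/((k + 5)*(k + 6))
(s_(k+1) − s_k) − t_k = -8*(k**2 + 8*k + 14)*factorial(k + 3)/((k + 5)*(k + 6))

Invalid: residual - \frac{8 \left(k^{2} + 8 k + 14\right) \left(k + 3\right)!}{\left(k + 5\right) \left(k + 6\right)} ≠ 0.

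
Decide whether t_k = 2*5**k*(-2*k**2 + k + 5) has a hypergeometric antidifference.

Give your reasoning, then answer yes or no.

Step 1: r(k) = 5*(2*k**2 + 3*k - 4)/(2*k**2 - k - 5).
Normal form (A,B,C) = (5, 1, k**2 - k/2 - 5/2).
Solve (5)·f(k+1) − (1)·f(k) = k**2 - k/2 - 5/2.
d = 2 from the (0,0,2) case.
Solving with deg f ≤ 2: f(k) = k*(k - 3)/4.
So s_k = (B(k−1)f/C)·t_k = (k*(k - 3)/(2*(2*k**2 - k - 5)))·t_k = 5**k*k*(3 - k).
s_(k+1) − s_k = 2*5**k*(-2*k**2 + k + 5) = t_k.

Yes. s_k = 5**k*k*(3 - k).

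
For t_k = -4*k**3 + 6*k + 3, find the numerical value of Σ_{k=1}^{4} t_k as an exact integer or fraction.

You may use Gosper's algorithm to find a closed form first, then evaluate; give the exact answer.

r(k) = (6*k - 4*(k + 1)**3 + 9)/(-4*k**3 + 6*k + 3) after simplifying.
Factor: A=1; B=1; C=k**3 - 3*k/2 - 3/4.
Set up (1)·f(k+1) − (1)·f(k) − (k**3 - 3*k/2 - 3/4) = 0.
From deg A=0, deg B=0, deg C=3: d=4.
Coefficient equations give f(k) = k**2*(k**2 - 2*k - 2)/4.
R(k) = B(k−1)·f(k)/C(k) = k**2*(k**2 - 2*k - 2)/(4*k**3 - 6*k - 3); s_k = R·t_k = k**2*(-k**2 + 2*k + 2).
s_(k+1) − s_k = -4*k**3 + 6*k + 3 = t_k.
Σ_(k=1)^(4) t_k = s_(5) − s_(1) = -325 − (3) = -328.

Σ = -328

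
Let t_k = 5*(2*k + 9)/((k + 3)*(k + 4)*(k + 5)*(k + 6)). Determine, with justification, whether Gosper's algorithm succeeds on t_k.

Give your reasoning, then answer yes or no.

t_(k+1)/t_k = (k + 3)*(2*k + 11)/((k + 7)*(2*k + 9)).
Factor: A=k + 3; B=k + 7; C=k + 9/2.
Set up (k + 3)·f(k+1) − (k + 6)·f(k) − (k + 9/2) = 0.
From deg A=1, deg B=1, deg C=1: d=3.
Coefficient equations give f(k) = k*(k + 4)*(k + 8)/30.
R(k) = B(k−1)·f(k)/C(k) = k*(k + 4)*(k + 6)*(k + 8)/(15*(2*k + 9)); s_k = R·t_k = k*(k + 8)/(3*(k**2 + 8*k + 15)).
Check: Δs_k = 5*(2*k + 9)/(k**4 + 18*k**3 + 119*k**2 + 342*k + 360). ✓

Yes. s_k = k*(k + 8)/(3*(k**2 + 8*k + 15)).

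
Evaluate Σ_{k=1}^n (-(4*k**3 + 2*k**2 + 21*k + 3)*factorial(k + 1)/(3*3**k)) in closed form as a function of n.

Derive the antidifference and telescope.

Ratio r(k) = (4*k**4 + 22*k**3 + 65*k**2 + 104*k + 60)/(3*(4*k**3 + 2*k**2 + 21*k + 3)).
Gosper form: A/B · C(k+1)/C(k) with A=k/3 + 2/3, B=1, C=k**3 + k**2/2 + 21*k/4 + 3/4.
Key eq: (k/3 + 2/3)·f(k+1) = (1)·f(k) + (k**3 + k**2/2 + 21*k/4 + 3/4).
Bound: deg f ≤ 2.
A polynomial solution: f(k) = 3*(4*k**2 - 2*k + 1)/4.
Get s_k = R·t_k = -(4*k**2 - 2*k + 1)*factorial(k + 1)/3**k with R(k) = B(k−1)f(k)/C(k) = 3*(4*k**2 - 2*k + 1)/(4*k**3 + 2*k**2 + 21*k + 3).
s_(k+1) − s_k = -(4*k**3 + 2*k**2 + 21*k + 3)*factorial(k + 1)/(3*3**k) = t_k.
s_(n+1) = -3**(-n - 1)*(4*n**2 + 6*n + 3)*factorial(n + 2) and s_(1) = -2, so S(n) = (6*3**n - 4*n**4*factorial(n) - 18*n**3*factorial(n) - 29*n**2*factorial(n) - 21*n*factorial(n) - 6*factorial(n))/(3*3**n).

S(n) = (6*3**n - 4*n**4*factorial(n) - 18*n**3*factorial(n) - 29*n**2*factorial(n) - 21*n*factorial(n) - 6*factorial(n))/(3*3**n)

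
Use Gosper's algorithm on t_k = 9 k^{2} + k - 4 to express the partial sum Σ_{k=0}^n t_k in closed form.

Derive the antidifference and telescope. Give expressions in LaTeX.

S(n) = 3 n^{3} + 5 n^{2} - 2 n - 4

Compute t_(k+1)/t_k: get (k + 9*(k + 1)**2 - 3)/(9*k**2 + k - 4).
Normal form (A,B,C) = (1, 1, k**2 + k/9 - 4/9).
Need (1)·f(k+1) − (1)·f(k) = k**2 + k/9 - 4/9.
deg f ≤ 3 (via 0,0,2).
A polynomial solution: f(k) = k*(3*k**2 - 4*k - 3)/9.
So s_k = (B(k−1)f/C)·t_k = (k*(3*k**2 - 4*k - 3)/(9*k**2 + k - 4))·t_k = k*(3*k**2 - 4*k - 3).
Δs = 9*k**2 + k - 4, as required.
Telescope: S(n) = s_(n+1) − s_(0) = 3*n**3 + 5*n**2 - 2*n - 4 − (0) = 3*n**3 + 5*n**2 - 2*n - 4.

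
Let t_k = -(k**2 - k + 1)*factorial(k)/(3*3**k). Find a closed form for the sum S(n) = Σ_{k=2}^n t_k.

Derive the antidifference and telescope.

Ratio r(k) = -(k + 1)*(k - (k + 1)**2)/(3*k**2 - 3*k + 3).
Gosper form: A/B · C(k+1)/C(k) with A=k/3 + 1/3, B=1, C=k**2 - k + 1.
Key eq: (k/3 + 1/3)·f(k+1) = (1)·f(k) + (k**2 - k + 1).
From deg A=1, deg B=0, deg C=2: d=1.
Solving with deg f ≤ 1: f(k) = 3*k.
Get s_k = R·t_k = -k*factorial(k)/3**k with R(k) = B(k−1)f(k)/C(k) = 3*k/(k**2 - k + 1).
Verify: -(k**2 - k + 1)*factorial(k)/(3*3**k) matches t_k.
Σ_(k=2)^n t_k = s_(n+1) − s_(2) = (-3**(-n - 1)*(n + 1)*factorial(n + 1)) − (-4/9), i.e. 3**(-n - 2)*(4*3**n - 3*n**2*factorial(n) - 6*n*factorial(n) - 3*factorial(n)).

S(n) = 3**(-n - 2)*(4*3**n - 3*n**2*factorial(n) - 6*n*factorial(n) - 3*factorial(n))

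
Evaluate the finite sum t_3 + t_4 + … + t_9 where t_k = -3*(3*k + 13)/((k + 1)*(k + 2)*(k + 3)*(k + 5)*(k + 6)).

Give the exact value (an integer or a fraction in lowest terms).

The ratio is (k + 1)*(k + 5)*(3*k + 16)/((k + 4)*(k + 7)*(3*k + 13)).
A = k + 1, B = k + 7, C = k**2 + 25*k/3 + 52/3.
Set up (k + 1)·f(k+1) − (k + 6)·f(k) − (k**2 + 25*k/3 + 52/3) = 0.
From deg A=1, deg B=1, deg C=2: d=5.
Solving with deg f ≤ 5: f(k) = k*(k + 3)*(k + 4)*(k**2 + 8*k + 17)/30.
Then R = B(k−1)f/C = k*(k + 3)*(k + 6)*(k**2 + 8*k + 17)/(10*(3*k + 13)), so s_k = R(k)·t_k = 3*k*(-k**2 - 8*k - 17)/(10*(k**3 + 8*k**2 + 17*k + 10)).
s_(k+1) − s_k = 3*(-3*k - 13)/(k**5 + 17*k**4 + 107*k**3 + 307*k**2 + 396*k + 180) = t_k.
Σ_(k=3)^(9) t_k = s_(10) − s_(3) = -197/660 − (-9/32) = -91/5280.

Σ = -91/5280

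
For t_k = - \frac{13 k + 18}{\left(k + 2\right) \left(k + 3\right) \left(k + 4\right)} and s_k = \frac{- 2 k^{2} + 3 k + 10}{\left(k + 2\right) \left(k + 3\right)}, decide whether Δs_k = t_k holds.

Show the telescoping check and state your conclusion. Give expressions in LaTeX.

s_(k+1) = (-2*k**2 - k + 11)/(k**2 + 7*k + 12)
s_(k+1) − s_k = (-13*k - 18)/(k**3 + 9*k**2 + 26*k + 24)
(s_(k+1) − s_k) − t_k = 0

Valid: the claim telescopes to t_k.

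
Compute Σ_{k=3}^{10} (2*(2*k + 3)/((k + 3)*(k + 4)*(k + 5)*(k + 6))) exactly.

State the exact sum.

t_(k+1)/t_k = (k + 3)*(2*k + 5)/((k + 7)*(2*k + 3)).
Gosper form: A/B · C(k+1)/C(k) with A=k + 3, B=k + 7, C=k + 3/2.
Solve (k + 3)·f(k+1) − (k + 6)·f(k) = k + 3/2.
Bound: deg f ≤ 3.
Match coefficients ⇒ f(k) = k*(k**2 + 12*k + 17)/60.
So s_k = (B(k−1)f/C)·t_k = (k*(k + 6)*(k**2 + 12*k + 17)/(30*(2*k + 3)))·t_k = k*(k**2 + 12*k + 17)/(15*(k + 3)*(k + 4)*(k + 5)).
s_(k+1) − s_k = 2*(2*k + 3)/(k**4 + 18*k**3 + 119*k**2 + 342*k + 360) = t_k.
Evaluate s at k=11 and k=3: 33/560 and 31/840; difference 37/1680.

Σ = 37/1680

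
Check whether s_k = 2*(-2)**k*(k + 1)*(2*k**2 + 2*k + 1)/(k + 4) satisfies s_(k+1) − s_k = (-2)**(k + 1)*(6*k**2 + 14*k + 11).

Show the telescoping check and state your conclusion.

Invalid: residual 6*(-2)**k*(6*k**3 + 40*k**2 + 69*k + 45)/(k**2 + 9*k + 20) ≠ 0.

s_(k+1) = -(-2)**(k + 2)*(k + 2)*(2*k + 2*(k + 1)**2 + 3)/(k + 5)
s_(k+1) − s_k = (-2)**(k + 1)*(6*k**4 + 50*k**3 + 137*k**2 + 172*k + 85)/(k**2 + 9*k + 20)
(s_(k+1) − s_k) − t_k = 6*(-2)**k*(6*k**3 + 40*k**2 + 69*k + 45)/(k**2 + 9*k + 20)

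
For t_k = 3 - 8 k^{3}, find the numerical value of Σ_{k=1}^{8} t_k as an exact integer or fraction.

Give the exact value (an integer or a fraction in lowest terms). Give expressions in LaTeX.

Σ = -10344

r(k) = (8*(k + 1)**3 - 3)/(8*k**3 - 3) after simplifying.
A = 1, B = 1, C = k**3 - 3/8.
Key eq: (1)·f(k+1) = (1)·f(k) + (k**3 - 3/8).
deg f ≤ 4 (via 0,0,3).
A polynomial solution: f(k) = k*(2*k**3 - 4*k**2 + 2*k - 3)/8.
Get s_k = R·t_k = k*(-2*k**3 + 4*k**2 - 2*k + 3) with R(k) = B(k−1)f(k)/C(k) = k*(2*k**3 - 4*k**2 + 2*k - 3)/(8*k**3 - 3).
Check: Δs_k = 3 - 8*k**3. ✓
Σ_(k=1)^(8) t_k = s_(9) − s_(1) = -10341 − (3) = -10344.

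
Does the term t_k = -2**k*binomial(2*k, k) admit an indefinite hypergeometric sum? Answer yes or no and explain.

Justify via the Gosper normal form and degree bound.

t_(k+1)/t_k = 4*(2*k + 1)/(k + 1).
Gosper form: A/B · C(k+1)/C(k) with A=8*k + 4, B=k + 1, C=1.
Need (8*k + 4)·f(k+1) − (k)·f(k) = 1.
From deg A=1, deg B=1, deg C=0: d=-1.
Negative degree bound (-1): no f exists, t_k not Gosper-summable.

No; the degree bound rules out any f.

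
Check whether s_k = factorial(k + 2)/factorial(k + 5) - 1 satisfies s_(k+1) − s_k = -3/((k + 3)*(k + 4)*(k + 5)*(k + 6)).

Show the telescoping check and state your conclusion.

Valid: the claim telescopes to t_k.

s_(k+1) = factorial(k + 3)/factorial(k + 6) - 1
s_(k+1) − s_k = -3/((k + 3)*(k + 4)*(k + 5)*(k + 6))
(s_(k+1) − s_k) − t_k = 0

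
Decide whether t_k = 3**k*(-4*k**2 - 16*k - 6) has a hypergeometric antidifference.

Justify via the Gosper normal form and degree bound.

Yes. s_k = 3**k*(-2*k**2 - 2*k + 3).

Ratio r(k) = 3*(2*k**2 + 12*k + 13)/(2*k**2 + 8*k + 3).
Take A(k)=3, B(k)=1, C(k)=k**2 + 4*k + 3/2.
f must satisfy (3)·f(k+1) − (1)·f(k) = k**2 + 4*k + 3/2.
Degrees (0,0,2) ⇒ d ≤ 2.
Solve for f: f(k) = (2*k**2 + 2*k - 3)/4 (degree 2 ≤ 2).
Certificate R = B(k−1)f/C = (2*k**2 + 2*k - 3)/(2*(2*k**2 + 8*k + 3)) gives s_k = 3**k*(-2*k**2 - 2*k + 3).
Δs = 3**k*(-4*k**2 - 16*k - 6), as required.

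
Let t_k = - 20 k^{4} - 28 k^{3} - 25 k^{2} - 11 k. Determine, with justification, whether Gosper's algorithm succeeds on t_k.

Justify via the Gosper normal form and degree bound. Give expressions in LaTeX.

Yes. s_k = k \left(- 4 k^{4} + 3 k^{3} - k^{2} + 2\right).

r(k) = (20*k**4 + 108*k**3 + 229*k**2 + 225*k + 84)/(k*(20*k**3 + 28*k**2 + 25*k + 11)) after simplifying.
Normal form (A,B,C) = (1, 1, k**4 + 7*k**3/5 + 5*k**2/4 + 11*k/20).
Solve (1)·f(k+1) − (1)·f(k) = k**4 + 7*k**3/5 + 5*k**2/4 + 11*k/20.
deg f ≤ 5 (via 0,0,4).
Solve for f: f(k) = k*(k - 1)*(4*k**3 + k**2 + 2*k + 2)/20 (degree 5 ≤ 5).
Then R = B(k−1)f/C = (k - 1)*(4*k**3 + k**2 + 2*k + 2)/(20*k**3 + 28*k**2 + 25*k + 11), so s_k = R(k)·t_k = k*(-4*k**4 + 3*k**3 - k**2 + 2).
Verify: k*(-20*k**3 - 28*k**2 - 25*k - 11) matches t_k.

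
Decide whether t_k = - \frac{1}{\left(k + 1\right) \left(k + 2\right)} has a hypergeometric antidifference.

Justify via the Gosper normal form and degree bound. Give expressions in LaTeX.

Yes. s_k = - \frac{k}{k + 1}.

Ratio r(k) = (k + 1)/(k + 3).
So A=k + 1 and B=k + 3, with C=1.
Key eq: (k + 1)·f(k+1) = (k + 2)·f(k) + (1).
Degrees (1,1,0) ⇒ d ≤ 1.
Solve for f: f(k) = k (degree 1 ≤ 1).
Get s_k = R·t_k = -k/(k + 1) with R(k) = B(k−1)f(k)/C(k) = k*(k + 2).
Verify: -1/(k**2 + 3*k + 2) matches t_k.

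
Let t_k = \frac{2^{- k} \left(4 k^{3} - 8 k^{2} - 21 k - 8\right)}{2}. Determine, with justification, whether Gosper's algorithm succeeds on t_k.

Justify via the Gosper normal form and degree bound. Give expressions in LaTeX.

Yes. s_k = 2^{- k} \left(- 4 k^{3} - 4 k^{2} + k + 1\right).

Compute t_(k+1)/t_k: get (4*k**3 + 4*k**2 - 25*k - 33)/(2*(4*k**3 - 8*k**2 - 21*k - 8)).
Normal form (A,B,C) = (1/2, 1, k**3 - 2*k**2 - 21*k/4 - 2).
Solve (1/2)·f(k+1) − (1)·f(k) = k**3 - 2*k**2 - 21*k/4 - 2.
deg f ≤ 3 (via 0,0,3).
Coefficient equations give f(k) = -(k + 1)*(2*k - 1)*(2*k + 1)/2.
Get s_k = R·t_k = (-4*k**3 - 4*k**2 + k + 1)/2**k with R(k) = B(k−1)f(k)/C(k) = -2*(k + 1)*(2*k - 1)/(2*k**2 - 5*k - 8).
s_(k+1) − s_k = (4*k**3 - 8*k**2 - 21*k - 8)/(2*2**k) = t_k.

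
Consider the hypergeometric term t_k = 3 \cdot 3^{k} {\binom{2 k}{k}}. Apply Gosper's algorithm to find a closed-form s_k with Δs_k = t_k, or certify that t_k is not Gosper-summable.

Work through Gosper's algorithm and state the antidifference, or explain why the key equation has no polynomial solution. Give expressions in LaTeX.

none — t_k is not Gosper-summable

The ratio is 6*(2*k + 1)/(k + 1).
Gosper form: A/B · C(k+1)/C(k) with A=12*k + 6, B=k + 1, C=1.
Key eq: (12*k + 6)·f(k+1) = (k)·f(k) + (1).
From deg A=1, deg B=1, deg C=0: d=-1.
Bound -1 < 0, so the key equation has no polynomial solution.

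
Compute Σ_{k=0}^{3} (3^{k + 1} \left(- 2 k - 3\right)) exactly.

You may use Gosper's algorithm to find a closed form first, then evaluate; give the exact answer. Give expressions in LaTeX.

The ratio is 3*(2*k + 5)/(2*k + 3).
Take A(k)=3, B(k)=1, C(k)=k + 3/2.
f must satisfy (3)·f(k+1) − (1)·f(k) = k + 3/2.
From deg A=0, deg B=0, deg C=1: d=1.
Solve for f: f(k) = k/2 (degree 1 ≤ 1).
So s_k = (B(k−1)f/C)·t_k = (k/(2*k + 3))·t_k = -3**(k + 1)*k.
Check: Δs_k = 3**(k + 1)*(-2*k - 3). ✓
Telescoping: Σ = s_(4) − s_(0) = -972 − (0) = -972.

Σ = -972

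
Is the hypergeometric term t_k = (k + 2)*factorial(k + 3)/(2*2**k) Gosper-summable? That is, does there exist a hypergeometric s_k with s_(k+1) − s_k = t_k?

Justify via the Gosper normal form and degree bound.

Yes. s_k = factorial(k + 3)/2**k.

Compute t_(k+1)/t_k: get (k + 3)*(k + 4)/(2*(k + 2)).
A = k/2 + 2, B = 1, C = k + 2.
Need (k/2 + 2)·f(k+1) − (1)·f(k) = k + 2.
d = 0 from the (1,0,1) case.
Coefficient equations give f(k) = 2.
So s_k = (B(k−1)f/C)·t_k = (2/(k + 2))·t_k = factorial(k + 3)/2**k.
Check: Δs_k = (k + 2)*factorial(k + 3)/(2*2**k). ✓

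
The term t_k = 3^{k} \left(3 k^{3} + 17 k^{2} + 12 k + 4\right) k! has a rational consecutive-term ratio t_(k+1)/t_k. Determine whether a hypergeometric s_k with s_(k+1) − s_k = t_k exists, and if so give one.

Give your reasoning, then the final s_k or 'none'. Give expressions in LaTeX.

t_(k+1)/t_k = 3*(3*k**4 + 29*k**3 + 81*k**2 + 91*k + 36)/(3*k**3 + 17*k**2 + 12*k + 4).
So A=3*k + 3 and B=1, with C=k**3 + 17*k**2/3 + 4*k + 4/3.
Solve (3*k + 3)·f(k+1) − (1)·f(k) = k**3 + 17*k**2/3 + 4*k + 4/3.
Degrees (1,0,3) ⇒ d ≤ 2.
Coefficient equations give f(k) = (k - 1)*(k + 4)/3.
Get s_k = R·t_k = 3**k*(k - 1)*(k + 4)*factorial(k) with R(k) = B(k−1)f(k)/C(k) = (k - 1)*(k + 4)/(3*k**3 + 17*k**2 + 12*k + 4).
Check: Δs_k = 3**k*(3*k**3 + 17*k**2 + 12*k + 4)*factorial(k). ✓

s_k = 3^{k} \left(k - 1\right) \left(k + 4\right) k!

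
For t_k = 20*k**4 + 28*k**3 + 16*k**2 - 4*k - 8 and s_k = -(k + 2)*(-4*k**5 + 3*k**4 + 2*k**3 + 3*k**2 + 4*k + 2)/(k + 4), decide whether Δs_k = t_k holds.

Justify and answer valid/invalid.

Invalid: residual 2*(-16*k**5 - 111*k**4 - 130*k**3 - 63*k**2 + 20*k + 30)/(k**2 + 9*k + 20) ≠ 0.

s_(k+1) = (4*k**6 + 29*k**5 + 77*k**4 + 91*k**3 + 31*k**2 - 34*k - 30)/(k + 5)
s_(k+1) − s_k = 2*(10*k**6 + 88*k**5 + 223*k**4 + 220*k**3 + 75*k**2 - 56*k - 50)/(k**2 + 9*k + 20)
(s_(k+1) − s_k) − t_k = 2*(-16*k**5 - 111*k**4 - 130*k**3 - 63*k**2 + 20*k + 30)/(k**2 + 9*k + 20)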